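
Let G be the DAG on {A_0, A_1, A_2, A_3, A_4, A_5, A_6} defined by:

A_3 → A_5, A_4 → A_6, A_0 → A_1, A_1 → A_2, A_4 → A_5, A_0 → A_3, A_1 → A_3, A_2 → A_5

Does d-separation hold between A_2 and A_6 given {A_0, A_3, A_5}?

We examine all 3 paths between A_2 and A_6:
Path 1: A_2 ← A_1 ← A_0 → A_3 → A_5 ← A_4 → A_6
  A_0 is a fork here and A_0 is conditioned on, so the path is blocked at A_0.
Path 2: A_2 ← A_1 → A_3 → A_5 ← A_4 → A_6
  A_3 is a chain here and A_3 is conditioned on, so the path is blocked at A_3.
Path 3: A_2 → A_5 ← A_4 → A_6
  A_5 is a collider and A_5 is conditioned on, which opens it; A_4 is a fork and A_4 is not conditioned on — no node blocks this path, so it is active.
At least one path is unblocked, so d-separation fails.

No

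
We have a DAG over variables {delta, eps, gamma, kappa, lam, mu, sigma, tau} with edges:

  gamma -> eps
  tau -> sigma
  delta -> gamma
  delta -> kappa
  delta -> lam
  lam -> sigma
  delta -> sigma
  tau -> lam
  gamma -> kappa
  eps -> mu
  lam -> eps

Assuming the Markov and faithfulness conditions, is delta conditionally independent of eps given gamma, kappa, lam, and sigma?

Enumerating the 5 paths from delta to eps and testing each for blocking by {gamma, kappa, lam, sigma}:
Path 1: delta → kappa ← gamma → eps
  gamma is a fork here and gamma is conditioned on, so the path is blocked at gamma.
Path 2: delta → lam → eps
  lam is a chain here and lam is conditioned on, so the path is blocked at lam.
Path 3: delta → sigma ← tau → lam → eps
  lam is a chain here and lam is conditioned on, so the path is blocked at lam.
Path 4: delta → sigma ← lam → eps
  lam is a fork here and lam is conditioned on, so the path is blocked at lam.
Path 5: delta → gamma → eps
  gamma is a chain here and gamma is conditioned on, so the path is blocked at gamma.
Since every path is blocked, d-separation holds.

Yes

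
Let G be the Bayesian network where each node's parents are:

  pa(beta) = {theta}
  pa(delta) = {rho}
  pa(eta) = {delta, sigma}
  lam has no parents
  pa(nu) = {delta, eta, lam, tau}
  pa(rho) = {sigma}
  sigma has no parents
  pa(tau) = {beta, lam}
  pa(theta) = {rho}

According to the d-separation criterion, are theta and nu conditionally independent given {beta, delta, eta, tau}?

6 paths connect theta and nu; each must be blocked for d-separation to hold:
  1. theta → beta → tau → nu — beta:chain[blocks]; tau:chain[blocks] ⇒ blocked
  2. theta → beta → tau ← lam → nu — beta:chain[blocks]; tau:collider[open]; lam:fork[open] ⇒ blocked
  3. theta ← rho ← sigma → eta → nu — rho:chain[open]; sigma:fork[open]; eta:chain[blocks] ⇒ blocked
  4. theta ← rho ← sigma → eta ← delta → nu — rho:chain[open]; sigma:fork[open]; eta:collider[open]; delta:fork[blocks] ⇒ blocked
  5. theta ← rho → delta → nu — rho:fork[open]; delta:chain[blocks] ⇒ blocked
  6. theta ← rho → delta → eta → nu — rho:fork[open]; delta:chain[blocks]; eta:chain[blocks] ⇒ blocked
Since every path is blocked, d-separation holds.

Yes — theta and nu are d-separated given {beta, delta, eta, tau}.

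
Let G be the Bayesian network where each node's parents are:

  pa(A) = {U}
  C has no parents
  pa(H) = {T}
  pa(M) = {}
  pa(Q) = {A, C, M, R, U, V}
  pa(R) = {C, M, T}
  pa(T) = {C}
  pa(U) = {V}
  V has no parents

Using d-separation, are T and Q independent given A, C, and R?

No

We examine all 6 paths between T and Q:
Path 1: T ← C → Q
  C is a fork here and C is conditioned on, so the path is blocked at C.
Path 2: T ← C → R → Q
  C is a fork here and C is conditioned on, so the path is blocked at C.
Path 3: T ← C → R ← M → Q
  C is a fork here and C is conditioned on, so the path is blocked at C.
Path 4: T → R → Q
  R is a chain here and R is conditioned on, so the path is blocked at R.
Path 5: T → R ← C → Q
  C is a fork here and C is conditioned on, so the path is blocked at C.
Path 6: T → R ← M → Q
  R is a collider and R is conditioned on, which opens it; M is a fork and M is not conditioned on — no node blocks this path, so it is active.
At least one path is unblocked, so d-separation fails.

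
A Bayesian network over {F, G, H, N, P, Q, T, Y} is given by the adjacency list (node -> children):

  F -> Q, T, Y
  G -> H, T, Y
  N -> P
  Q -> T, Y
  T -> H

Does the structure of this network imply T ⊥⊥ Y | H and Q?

No

There are 6 undirected paths between T and Y; checking each against the conditioning set {H, Q}:
  1. T ← Q → Y — Q:fork[blocks] ⇒ blocked
  2. T ← Q ← F → Y — Q:chain[blocks]; F:fork[open] ⇒ blocked
  3. T → H ← G → Y — H:collider[open]; G:fork[open] ⇒ active
  4. T ← G → Y — G:fork[open] ⇒ active
  5. T ← F → Y — F:fork[open] ⇒ active
  6. T ← F → Q → Y — F:fork[open]; Q:chain[blocks] ⇒ blocked
Because an active path exists, T and Y are not d-separated.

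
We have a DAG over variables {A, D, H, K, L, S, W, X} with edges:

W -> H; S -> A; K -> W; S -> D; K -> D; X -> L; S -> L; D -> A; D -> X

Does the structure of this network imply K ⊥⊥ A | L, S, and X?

No

Enumerating the 3 paths from K to A and testing each for blocking by {L, S, X}:
Path 1: K → D ← S → A
  S is a fork here and S is conditioned on, so the path is blocked at S.
Path 2: K → D → X → L ← S → A
  X is a chain here and X is conditioned on, so the path is blocked at X.
Path 3: K → D → A
  D is a chain and D is not conditioned on — no node blocks this path, so it is active.
Because an active path exists, K and A are not d-separated.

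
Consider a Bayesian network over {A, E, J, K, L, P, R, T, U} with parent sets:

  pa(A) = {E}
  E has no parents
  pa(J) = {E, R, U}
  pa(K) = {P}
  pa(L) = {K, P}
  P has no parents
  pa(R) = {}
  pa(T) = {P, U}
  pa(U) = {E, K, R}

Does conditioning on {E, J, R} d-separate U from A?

Yes — U and A are d-separated given {E, J, R}.

There are 3 undirected paths between U and A; checking each against the conditioning set {E, J, R}:
  1. U ← R → J ← E → A — R:fork[blocks]; J:collider[open]; E:fork[blocks] ⇒ blocked
  2. U → J ← E → A — J:collider[open]; E:fork[blocks] ⇒ blocked
  3. U ← E → A — E:fork[blocks] ⇒ blocked
Every path is blocked, so U and A are d-separated given {E, J, R}.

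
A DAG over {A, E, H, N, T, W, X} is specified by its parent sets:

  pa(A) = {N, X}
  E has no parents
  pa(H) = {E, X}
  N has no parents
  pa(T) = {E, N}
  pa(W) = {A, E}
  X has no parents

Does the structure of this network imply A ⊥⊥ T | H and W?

No

Enumerating the 3 paths from A to T and testing each for blocking by {H, W}:
Path 1: A → W ← E → T
  W is a collider and W is conditioned on, which opens it; E is a fork and E is not conditioned on — no node blocks this path, so it is active.
Path 2: A ← N → T
  N is a fork and N is not conditioned on — no node blocks this path, so it is active.
Path 3: A ← X → H ← E → T
  X is a fork and X is not conditioned on; H is a collider and H is conditioned on, which opens it; E is a fork and E is not conditioned on — no node blocks this path, so it is active.
At least one path is unblocked, so d-separation fails.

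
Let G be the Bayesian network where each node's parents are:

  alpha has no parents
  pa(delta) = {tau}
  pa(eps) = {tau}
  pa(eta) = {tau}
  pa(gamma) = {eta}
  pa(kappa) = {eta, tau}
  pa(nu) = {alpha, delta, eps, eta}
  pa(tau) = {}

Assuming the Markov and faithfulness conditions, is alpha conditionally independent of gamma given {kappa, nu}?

5 paths connect alpha and gamma; each must be blocked for d-separation to hold:
Path 1: alpha → nu ← delta ← tau → kappa ← eta → gamma
  nu is a collider and nu is conditioned on, which opens it; delta is a chain and delta is not conditioned on; tau is a fork and tau is not conditioned on; kappa is a collider and kappa is conditioned on, which opens it; eta is a fork and eta is not conditioned on — no node blocks this path, so it is active.
Path 2: alpha → nu ← delta ← tau → eta → gamma
  nu is a collider and nu is conditioned on, which opens it; delta is a chain and delta is not conditioned on; tau is a fork and tau is not conditioned on; eta is a chain and eta is not conditioned on — no node blocks this path, so it is active.
Path 3: alpha → nu ← eps ← tau → kappa ← eta → gamma
  nu is a collider and nu is conditioned on, which opens it; eps is a chain and eps is not conditioned on; tau is a fork and tau is not conditioned on; kappa is a collider and kappa is conditioned on, which opens it; eta is a fork and eta is not conditioned on — no node blocks this path, so it is active.
Path 4: alpha → nu ← eps ← tau → eta → gamma
  nu is a collider and nu is conditioned on, which opens it; eps is a chain and eps is not conditioned on; tau is a fork and tau is not conditioned on; eta is a chain and eta is not conditioned on — no node blocks this path, so it is active.
Path 5: alpha → nu ← eta → gamma
  nu is a collider and nu is conditioned on, which opens it; eta is a fork and eta is not conditioned on — no node blocks this path, so it is active.
Because an active path exists, alpha and gamma are not d-separated.

No — alpha and gamma are not d-separated given {kappa, nu}.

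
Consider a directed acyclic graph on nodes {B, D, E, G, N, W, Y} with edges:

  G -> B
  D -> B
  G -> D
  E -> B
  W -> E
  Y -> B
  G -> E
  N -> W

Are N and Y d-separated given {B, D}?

There are 3 undirected paths between N and Y; checking each against the conditioning set {B, D}:
Path 1: N → W → E ← G → B ← Y
  W is a chain and W is not conditioned on; E is a collider and its descendant B is conditioned on, which opens it; G is a fork and G is not conditioned on; B is a collider and B is conditioned on, which opens it — no node blocks this path, so it is active.
Path 2: N → W → E ← G → D → B ← Y
  D is a chain here and D is conditioned on, so the path is blocked at D.
Path 3: N → W → E → B ← Y
  W is a chain and W is not conditioned on; E is a chain and E is not conditioned on; B is a collider and B is conditioned on, which opens it — no node blocks this path, so it is active.
Because an active path exists, N and Y are not d-separated.

No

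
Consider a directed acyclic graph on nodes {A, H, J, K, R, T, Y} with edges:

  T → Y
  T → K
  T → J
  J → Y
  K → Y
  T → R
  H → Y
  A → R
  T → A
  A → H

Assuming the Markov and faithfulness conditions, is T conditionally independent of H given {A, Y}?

5 paths connect T and H; each must be blocked for d-separation to hold:
Path 1: T → R ← A → H
  R is a collider here and neither R nor any of its descendants is conditioned on, so the collider stays closed — the path is blocked at R.
Path 2: T → J → Y ← H
  J is a chain and J is not conditioned on; Y is a collider and Y is conditioned on, which opens it — no node blocks this path, so it is active.
Path 3: T → A → H
  A is a chain here and A is conditioned on, so the path is blocked at A.
Path 4: T → K → Y ← H
  K is a chain and K is not conditioned on; Y is a collider and Y is conditioned on, which opens it — no node blocks this path, so it is active.
Path 5: T → Y ← H
  Y is a collider and Y is conditioned on, which opens it — no node blocks this path, so it is active.
Since the path T → J → Y ← H is active, T and H are not d-separated given {A, Y}.

No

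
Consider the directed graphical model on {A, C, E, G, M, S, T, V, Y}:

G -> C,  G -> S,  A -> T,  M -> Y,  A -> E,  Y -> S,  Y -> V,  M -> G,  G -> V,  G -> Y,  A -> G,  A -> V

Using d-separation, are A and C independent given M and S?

No — A and C are not d-separated given {M, S}.

Enumerating the 5 paths from A to C and testing each for blocking by {M, S}:
Path 1: A → V ← Y ← G → C
  V is a collider here and neither V nor any of its descendants is conditioned on, so the collider stays closed — the path is blocked at V.
Path 2: A → V ← Y → S ← G → C
  V is a collider here and neither V nor any of its descendants is conditioned on, so the collider stays closed — the path is blocked at V.
Path 3: A → V ← Y ← M → G → C
  V is a collider here and neither V nor any of its descendants is conditioned on, so the collider stays closed — the path is blocked at V.
Path 4: A → V ← G → C
  V is a collider here and neither V nor any of its descendants is conditioned on, so the collider stays closed — the path is blocked at V.
Path 5: A → G → C
  G is a chain and G is not conditioned on — no node blocks this path, so it is active.
At least one path is unblocked, so d-separation fails.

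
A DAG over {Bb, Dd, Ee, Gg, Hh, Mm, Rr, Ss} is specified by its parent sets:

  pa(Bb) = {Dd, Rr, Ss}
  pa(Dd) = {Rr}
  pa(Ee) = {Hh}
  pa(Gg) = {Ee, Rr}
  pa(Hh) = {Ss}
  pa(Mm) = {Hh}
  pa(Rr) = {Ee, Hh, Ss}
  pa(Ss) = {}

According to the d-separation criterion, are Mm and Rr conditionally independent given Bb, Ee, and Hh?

Enumerating the 6 paths from Mm to Rr and testing each for blocking by {Bb, Ee, Hh}:
Path 1: Mm ← Hh → Ee → Gg ← Rr
  Hh is a fork here and Hh is conditioned on, so the path is blocked at Hh.
Path 2: Mm ← Hh → Ee → Rr
  Hh is a fork here and Hh is conditioned on, so the path is blocked at Hh.
Path 3: Mm ← Hh ← Ss → Bb ← Dd ← Rr
  Hh is a chain here and Hh is conditioned on, so the path is blocked at Hh.
Path 4: Mm ← Hh ← Ss → Bb ← Rr
  Hh is a chain here and Hh is conditioned on, so the path is blocked at Hh.
Path 5: Mm ← Hh ← Ss → Rr
  Hh is a chain here and Hh is conditioned on, so the path is blocked at Hh.
Path 6: Mm ← Hh → Rr
  Hh is a fork here and Hh is conditioned on, so the path is blocked at Hh.
Since every path is blocked, d-separation holds.

Yes — Mm and Rr are d-separated given {Bb, Ee, Hh}.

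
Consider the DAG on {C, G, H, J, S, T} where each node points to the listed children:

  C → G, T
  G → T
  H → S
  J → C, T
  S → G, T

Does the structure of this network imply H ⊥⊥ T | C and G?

Enumerating the 4 paths from H to T and testing each for blocking by {C, G}:
  1. H → S → T — S:chain[open] ⇒ active
  2. H → S → G → T — S:chain[open]; G:chain[blocks] ⇒ blocked
  3. H → S → G ← C → T — S:chain[open]; G:collider[open]; C:fork[blocks] ⇒ blocked
  4. H → S → G ← C ← J → T — S:chain[open]; G:collider[open]; C:chain[blocks]; J:fork[open] ⇒ blocked
Since the path H → S → T is active, H and T are not d-separated given {C, G}.

No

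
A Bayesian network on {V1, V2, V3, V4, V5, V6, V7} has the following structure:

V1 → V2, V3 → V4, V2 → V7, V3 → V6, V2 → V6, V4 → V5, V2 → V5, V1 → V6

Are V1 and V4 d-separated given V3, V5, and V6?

4 paths connect V1 and V4; each must be blocked for d-separation to hold:
Path 1: V1 → V6 ← V2 → V5 ← V4
  V6 is a collider and V6 is conditioned on, which opens it; V2 is a fork and V2 is not conditioned on; V5 is a collider and V5 is conditioned on, which opens it — no node blocks this path, so it is active.
Path 2: V1 → V6 ← V3 → V4
  V3 is a fork here and V3 is conditioned on, so the path is blocked at V3.
Path 3: V1 → V2 → V6 ← V3 → V4
  V3 is a fork here and V3 is conditioned on, so the path is blocked at V3.
Path 4: V1 → V2 → V5 ← V4
  V2 is a chain and V2 is not conditioned on; V5 is a collider and V5 is conditioned on, which opens it — no node blocks this path, so it is active.
Because an active path exists, V1 and V4 are not d-separated.

No — V1 and V4 are not d-separated given {V3, V5, V6}.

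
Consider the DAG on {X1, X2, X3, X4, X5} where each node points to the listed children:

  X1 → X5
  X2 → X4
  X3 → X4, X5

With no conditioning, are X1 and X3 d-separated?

Only one path connects X1 and X3:
Path 1: X1 → X5 ← X3
  X5 is a collider here and neither X5 nor any of its descendants is conditioned on, so the collider stays closed — the path is blocked at X5.
Every path is blocked, so X1 and X3 are d-separated given ∅.

Yes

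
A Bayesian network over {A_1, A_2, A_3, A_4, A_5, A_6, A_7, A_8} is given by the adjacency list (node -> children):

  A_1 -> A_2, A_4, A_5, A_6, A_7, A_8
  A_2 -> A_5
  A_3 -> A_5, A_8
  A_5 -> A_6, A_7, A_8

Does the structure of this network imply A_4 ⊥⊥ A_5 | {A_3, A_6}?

No

There are 6 undirected paths between A_4 and A_5; checking each against the conditioning set {A_3, A_6}:
Path 1: A_4 ← A_1 → A_8 ← A_3 → A_5
  A_8 is a collider here and neither A_8 nor any of its descendants is conditioned on, so the collider stays closed — the path is blocked at A_8.
Path 2: A_4 ← A_1 → A_8 ← A_5
  A_8 is a collider here and neither A_8 nor any of its descendants is conditioned on, so the collider stays closed — the path is blocked at A_8.
Path 3: A_4 ← A_1 → A_6 ← A_5
  A_1 is a fork and A_1 is not conditioned on; A_6 is a collider and A_6 is conditioned on, which opens it — no node blocks this path, so it is active.
Path 4: A_4 ← A_1 → A_7 ← A_5
  A_7 is a collider here and neither A_7 nor any of its descendants is conditioned on, so the collider stays closed — the path is blocked at A_7.
Path 5: A_4 ← A_1 → A_5
  A_1 is a fork and A_1 is not conditioned on — no node blocks this path, so it is active.
Path 6: A_4 ← A_1 → A_2 → A_5
  A_1 is a fork and A_1 is not conditioned on; A_2 is a chain and A_2 is not conditioned on — no node blocks this path, so it is active.
Since the path A_4 ← A_1 → A_6 ← A_5 is active, A_4 and A_5 are not d-separated given {A_3, A_6}.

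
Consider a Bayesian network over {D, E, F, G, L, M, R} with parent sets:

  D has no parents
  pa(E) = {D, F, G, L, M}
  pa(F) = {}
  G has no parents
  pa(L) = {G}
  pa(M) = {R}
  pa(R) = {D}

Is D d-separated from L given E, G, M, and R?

4 paths connect D and L; each must be blocked for d-separation to hold:
  1. D → E ← G → L — E:collider[open]; G:fork[blocks] ⇒ blocked
  2. D → E ← L — E:collider[open] ⇒ active
  3. D → R → M → E ← G → L — R:chain[blocks]; M:chain[blocks]; E:collider[open]; G:fork[blocks] ⇒ blocked
  4. D → R → M → E ← L — R:chain[blocks]; M:chain[blocks]; E:collider[open] ⇒ blocked
Because an active path exists, D and L are not d-separated.

No — D and L are not d-separated given {E, G, M, R}.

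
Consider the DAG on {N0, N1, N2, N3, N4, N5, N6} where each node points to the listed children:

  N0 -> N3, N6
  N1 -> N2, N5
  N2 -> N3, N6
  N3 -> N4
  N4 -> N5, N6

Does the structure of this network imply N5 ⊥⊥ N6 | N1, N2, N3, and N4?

Yes

We examine all 6 paths between N5 and N6:
Path 1: N5 ← N1 → N2 → N6
  N1 is a fork here and N1 is conditioned on, so the path is blocked at N1.
Path 2: N5 ← N1 → N2 → N3 ← N0 → N6
  N1 is a fork here and N1 is conditioned on, so the path is blocked at N1.
Path 3: N5 ← N1 → N2 → N3 → N4 → N6
  N1 is a fork here and N1 is conditioned on, so the path is blocked at N1.
Path 4: N5 ← N4 → N6
  N4 is a fork here and N4 is conditioned on, so the path is blocked at N4.
Path 5: N5 ← N4 ← N3 ← N2 → N6
  N4 is a chain here and N4 is conditioned on, so the path is blocked at N4.
Path 6: N5 ← N4 ← N3 ← N0 → N6
  N4 is a chain here and N4 is conditioned on, so the path is blocked at N4.
Since every path is blocked, d-separation holds.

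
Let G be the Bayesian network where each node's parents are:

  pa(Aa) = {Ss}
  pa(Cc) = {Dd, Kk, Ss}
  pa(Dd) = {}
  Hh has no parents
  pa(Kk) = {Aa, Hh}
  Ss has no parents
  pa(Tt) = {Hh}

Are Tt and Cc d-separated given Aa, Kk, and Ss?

Yes — Tt and Cc are d-separated given {Aa, Kk, Ss}.

There are 2 undirected paths between Tt and Cc; checking each against the conditioning set {Aa, Kk, Ss}:
Path 1: Tt ← Hh → Kk ← Aa ← Ss → Cc
  Aa is a chain here and Aa is conditioned on, so the path is blocked at Aa.
Path 2: Tt ← Hh → Kk → Cc
  Kk is a chain here and Kk is conditioned on, so the path is blocked at Kk.
All paths are blocked; Tt ⊥ Cc | {Aa, Kk, Ss} holds.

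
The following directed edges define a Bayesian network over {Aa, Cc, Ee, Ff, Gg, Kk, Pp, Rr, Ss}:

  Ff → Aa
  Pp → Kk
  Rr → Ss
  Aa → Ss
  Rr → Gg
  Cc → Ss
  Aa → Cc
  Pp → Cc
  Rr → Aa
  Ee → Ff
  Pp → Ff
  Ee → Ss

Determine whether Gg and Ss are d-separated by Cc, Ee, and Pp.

There are 6 undirected paths between Gg and Ss; checking each against the conditioning set {Cc, Ee, Pp}:
Path 1: Gg ← Rr → Aa → Cc ← Pp → Ff ← Ee → Ss
  Pp is a fork here and Pp is conditioned on, so the path is blocked at Pp.
Path 2: Gg ← Rr → Aa → Cc → Ss
  Cc is a chain here and Cc is conditioned on, so the path is blocked at Cc.
Path 3: Gg ← Rr → Aa ← Ff ← Pp → Cc → Ss
  Pp is a fork here and Pp is conditioned on, so the path is blocked at Pp.
Path 4: Gg ← Rr → Aa ← Ff ← Ee → Ss
  Ee is a fork here and Ee is conditioned on, so the path is blocked at Ee.
Path 5: Gg ← Rr → Aa → Ss
  Rr is a fork and Rr is not conditioned on; Aa is a chain and Aa is not conditioned on — no node blocks this path, so it is active.
Path 6: Gg ← Rr → Ss
  Rr is a fork and Rr is not conditioned on — no node blocks this path, so it is active.
Since the path Gg ← Rr → Aa → Ss is active, Gg and Ss are not d-separated given {Cc, Ee, Pp}.

No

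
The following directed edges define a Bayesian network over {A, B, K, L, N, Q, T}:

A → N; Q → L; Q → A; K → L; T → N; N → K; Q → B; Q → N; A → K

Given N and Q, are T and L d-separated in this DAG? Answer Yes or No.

No

We examine all 6 paths between T and L:
Path 1: T → N ← A ← Q → L
  Q is a fork here and Q is conditioned on, so the path is blocked at Q.
Path 2: T → N ← A → K → L
  N is a collider and N is conditioned on, which opens it; A is a fork and A is not conditioned on; K is a chain and K is not conditioned on — no node blocks this path, so it is active.
Path 3: T → N ← Q → L
  Q is a fork here and Q is conditioned on, so the path is blocked at Q.
Path 4: T → N ← Q → A → K → L
  Q is a fork here and Q is conditioned on, so the path is blocked at Q.
Path 5: T → N → K → L
  N is a chain here and N is conditioned on, so the path is blocked at N.
Path 6: T → N → K ← A ← Q → L
  N is a chain here and N is conditioned on, so the path is blocked at N.
Because an active path exists, T and L are not d-separated.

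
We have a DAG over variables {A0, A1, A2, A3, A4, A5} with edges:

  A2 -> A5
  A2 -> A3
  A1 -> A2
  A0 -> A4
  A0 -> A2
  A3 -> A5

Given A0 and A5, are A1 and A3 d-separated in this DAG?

No

We examine all 2 paths between A1 and A3:
Path 1: A1 → A2 → A5 ← A3
  A2 is a chain and A2 is not conditioned on; A5 is a collider and A5 is conditioned on, which opens it — no node blocks this path, so it is active.
Path 2: A1 → A2 → A3
  A2 is a chain and A2 is not conditioned on — no node blocks this path, so it is active.
Because an active path exists, A1 and A3 are not d-separated.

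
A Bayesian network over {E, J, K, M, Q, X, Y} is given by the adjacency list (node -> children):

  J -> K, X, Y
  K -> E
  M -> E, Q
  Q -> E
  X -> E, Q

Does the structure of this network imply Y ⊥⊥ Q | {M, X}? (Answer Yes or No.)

6 paths connect Y and Q; each must be blocked for d-separation to hold:
  1. Y ← J → K → E ← Q — J:fork[open]; K:chain[open]; E:collider[blocks] ⇒ blocked
  2. Y ← J → K → E ← M → Q — J:fork[open]; K:chain[open]; E:collider[blocks]; M:fork[blocks] ⇒ blocked
  3. Y ← J → K → E ← X → Q — J:fork[open]; K:chain[open]; E:collider[blocks]; X:fork[blocks] ⇒ blocked
  4. Y ← J → X → Q — J:fork[open]; X:chain[blocks] ⇒ blocked
  5. Y ← J → X → E ← Q — J:fork[open]; X:chain[blocks]; E:collider[blocks] ⇒ blocked
  6. Y ← J → X → E ← M → Q — J:fork[open]; X:chain[blocks]; E:collider[blocks]; M:fork[blocks] ⇒ blocked
All paths are blocked; Y ⊥ Q | {M, X} holds.

Yes — Y and Q are d-separated given {M, X}.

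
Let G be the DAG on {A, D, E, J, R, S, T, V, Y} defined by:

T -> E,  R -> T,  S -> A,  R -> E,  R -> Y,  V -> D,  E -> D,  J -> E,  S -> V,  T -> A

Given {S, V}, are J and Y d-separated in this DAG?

We examine all 3 paths between J and Y:
Path 1: J → E ← R → Y
  E is a collider here and neither E nor any of its descendants is conditioned on, so the collider stays closed — the path is blocked at E.
Path 2: J → E → D ← V ← S → A ← T ← R → Y
  D is a collider here and neither D nor any of its descendants is conditioned on, so the collider stays closed — the path is blocked at D.
Path 3: J → E ← T ← R → Y
  E is a collider here and neither E nor any of its descendants is conditioned on, so the collider stays closed — the path is blocked at E.
Every path is blocked, so J and Y are d-separated given {S, V}.

Yes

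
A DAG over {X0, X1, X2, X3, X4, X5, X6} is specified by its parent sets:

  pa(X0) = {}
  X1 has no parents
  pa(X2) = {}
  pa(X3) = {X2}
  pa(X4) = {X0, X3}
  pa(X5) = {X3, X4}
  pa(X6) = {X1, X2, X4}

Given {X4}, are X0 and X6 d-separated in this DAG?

We examine all 3 paths between X0 and X6:
  1. X0 → X4 → X6 — X4:chain[blocks] ⇒ blocked
  2. X0 → X4 → X5 ← X3 ← X2 → X6 — X4:chain[blocks]; X5:collider[blocks]; X3:chain[open]; X2:fork[open] ⇒ blocked
  3. X0 → X4 ← X3 ← X2 → X6 — X4:collider[open]; X3:chain[open]; X2:fork[open] ⇒ active
Because an active path exists, X0 and X6 are not d-separated.

No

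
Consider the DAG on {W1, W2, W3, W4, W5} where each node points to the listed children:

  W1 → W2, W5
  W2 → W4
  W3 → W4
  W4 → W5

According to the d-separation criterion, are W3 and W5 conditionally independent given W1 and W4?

Yes

There are 2 undirected paths between W3 and W5; checking each against the conditioning set {W1, W4}:
Path 1: W3 → W4 ← W2 ← W1 → W5
  W1 is a fork here and W1 is conditioned on, so the path is blocked at W1.
Path 2: W3 → W4 → W5
  W4 is a chain here and W4 is conditioned on, so the path is blocked at W4.
All paths are blocked; W3 ⊥ W5 | {W1, W4} holds.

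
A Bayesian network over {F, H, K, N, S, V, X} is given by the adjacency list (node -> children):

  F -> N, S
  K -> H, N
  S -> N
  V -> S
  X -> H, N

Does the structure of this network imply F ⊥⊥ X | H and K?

Enumerating the 4 paths from F to X and testing each for blocking by {H, K}:
Path 1: F → N ← X
  N is a collider here and neither N nor any of its descendants is conditioned on, so the collider stays closed — the path is blocked at N.
Path 2: F → N ← K → H ← X
  N is a collider here and neither N nor any of its descendants is conditioned on, so the collider stays closed — the path is blocked at N.
Path 3: F → S → N ← X
  N is a collider here and neither N nor any of its descendants is conditioned on, so the collider stays closed — the path is blocked at N.
Path 4: F → S → N ← K → H ← X
  N is a collider here and neither N nor any of its descendants is conditioned on, so the collider stays closed — the path is blocked at N.
All paths are blocked; F ⊥ X | {H, K} holds.

Yes — F and X are d-separated given {H, K}.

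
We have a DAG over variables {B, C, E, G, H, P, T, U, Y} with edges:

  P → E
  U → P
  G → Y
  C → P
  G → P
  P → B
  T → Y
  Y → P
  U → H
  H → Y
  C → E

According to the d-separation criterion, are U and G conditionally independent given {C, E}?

No

We examine all 4 paths between U and G:
Path 1: U → H → Y ← G
  H is a chain and H is not conditioned on; Y is a collider and its descendant E is conditioned on, which opens it — no node blocks this path, so it is active.
Path 2: U → H → Y → P ← G
  H is a chain and H is not conditioned on; Y is a chain and Y is not conditioned on; P is a collider and its descendant E is conditioned on, which opens it — no node blocks this path, so it is active.
Path 3: U → P ← G
  P is a collider and its descendant E is conditioned on, which opens it — no node blocks this path, so it is active.
Path 4: U → P ← Y ← G
  P is a collider and its descendant E is conditioned on, which opens it; Y is a chain and Y is not conditioned on — no node blocks this path, so it is active.
Because an active path exists, U and G are not d-separated.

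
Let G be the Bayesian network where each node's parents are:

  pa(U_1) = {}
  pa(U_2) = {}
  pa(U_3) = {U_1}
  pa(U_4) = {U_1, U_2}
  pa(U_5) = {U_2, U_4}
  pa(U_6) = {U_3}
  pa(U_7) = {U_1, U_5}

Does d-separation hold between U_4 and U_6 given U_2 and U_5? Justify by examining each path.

No — U_4 and U_6 are not d-separated given {U_2, U_5}.

There are 3 undirected paths between U_4 and U_6; checking each against the conditioning set {U_2, U_5}:
Path 1: U_4 → U_5 → U_7 ← U_1 → U_3 → U_6
  U_5 is a chain here and U_5 is conditioned on, so the path is blocked at U_5.
Path 2: U_4 ← U_2 → U_5 → U_7 ← U_1 → U_3 → U_6
  U_2 is a fork here and U_2 is conditioned on, so the path is blocked at U_2.
Path 3: U_4 ← U_1 → U_3 → U_6
  U_1 is a fork and U_1 is not conditioned on; U_3 is a chain and U_3 is not conditioned on — no node blocks this path, so it is active.
At least one path is unblocked, so d-separation fails.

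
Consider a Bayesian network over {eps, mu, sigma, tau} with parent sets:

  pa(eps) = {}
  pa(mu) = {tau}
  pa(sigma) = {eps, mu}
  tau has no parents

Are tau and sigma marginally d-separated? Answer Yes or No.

Only one path connects tau and sigma:
  1. tau → mu → sigma — mu:chain[open] ⇒ active
Because an active path exists, tau and sigma are not d-separated.

No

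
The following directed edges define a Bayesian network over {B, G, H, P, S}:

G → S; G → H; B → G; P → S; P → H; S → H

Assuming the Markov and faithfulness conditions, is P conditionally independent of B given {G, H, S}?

We examine all 4 paths between P and B:
  1. P → S ← G ← B — S:collider[open]; G:chain[blocks] ⇒ blocked
  2. P → S → H ← G ← B — S:chain[blocks]; H:collider[open]; G:chain[blocks] ⇒ blocked
  3. P → H ← G ← B — H:collider[open]; G:chain[blocks] ⇒ blocked
  4. P → H ← S ← G ← B — H:collider[open]; S:chain[blocks]; G:chain[blocks] ⇒ blocked
All paths are blocked; P ⊥ B | {G, H, S} holds.

Yes — P and B are d-separated given {G, H, S}.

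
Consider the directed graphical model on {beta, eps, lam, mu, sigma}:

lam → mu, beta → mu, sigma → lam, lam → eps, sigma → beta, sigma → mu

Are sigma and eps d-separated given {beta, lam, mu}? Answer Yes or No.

Enumerating the 3 paths from sigma to eps and testing each for blocking by {beta, lam, mu}:
Path 1: sigma → beta → mu ← lam → eps
  beta is a chain here and beta is conditioned on, so the path is blocked at beta.
Path 2: sigma → mu ← lam → eps
  lam is a fork here and lam is conditioned on, so the path is blocked at lam.
Path 3: sigma → lam → eps
  lam is a chain here and lam is conditioned on, so the path is blocked at lam.
Since every path is blocked, d-separation holds.

Yes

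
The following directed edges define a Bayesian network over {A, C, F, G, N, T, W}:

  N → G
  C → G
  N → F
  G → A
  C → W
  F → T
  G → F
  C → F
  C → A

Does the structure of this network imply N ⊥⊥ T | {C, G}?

4 paths connect N and T; each must be blocked for d-separation to hold:
Path 1: N → F → T
  F is a chain and F is not conditioned on — no node blocks this path, so it is active.
Path 2: N → G ← C → F → T
  C is a fork here and C is conditioned on, so the path is blocked at C.
Path 3: N → G → A ← C → F → T
  G is a chain here and G is conditioned on, so the path is blocked at G.
Path 4: N → G → F → T
  G is a chain here and G is conditioned on, so the path is blocked at G.
Since the path N → F → T is active, N and T are not d-separated given {C, G}.

No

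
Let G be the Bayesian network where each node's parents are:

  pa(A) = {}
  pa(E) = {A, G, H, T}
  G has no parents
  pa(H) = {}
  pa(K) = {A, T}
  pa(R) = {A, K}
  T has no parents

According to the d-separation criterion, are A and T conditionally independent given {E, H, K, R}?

3 paths connect A and T; each must be blocked for d-separation to hold:
Path 1: A → E ← T
  E is a collider and E is conditioned on, which opens it — no node blocks this path, so it is active.
Path 2: A → K ← T
  K is a collider and K is conditioned on, which opens it — no node blocks this path, so it is active.
Path 3: A → R ← K ← T
  K is a chain here and K is conditioned on, so the path is blocked at K.
Since the path A → E ← T is active, A and T are not d-separated given {E, H, K, R}.

No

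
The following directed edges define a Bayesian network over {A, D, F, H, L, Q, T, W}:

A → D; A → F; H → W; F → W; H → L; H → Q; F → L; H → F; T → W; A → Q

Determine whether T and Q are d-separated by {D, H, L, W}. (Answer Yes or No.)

We examine all 6 paths between T and Q:
  1. T → W ← H → L ← F ← A → Q — W:collider[open]; H:fork[blocks]; L:collider[open]; F:chain[open]; A:fork[open] ⇒ blocked
  2. T → W ← H → Q — W:collider[open]; H:fork[blocks] ⇒ blocked
  3. T → W ← H → F ← A → Q — W:collider[open]; H:fork[blocks]; F:collider[open]; A:fork[open] ⇒ blocked
  4. T → W ← F ← A → Q — W:collider[open]; F:chain[open]; A:fork[open] ⇒ active
  5. T → W ← F ← H → Q — W:collider[open]; F:chain[open]; H:fork[blocks] ⇒ blocked
  6. T → W ← F → L ← H → Q — W:collider[open]; F:fork[open]; L:collider[open]; H:fork[blocks] ⇒ blocked
Since the path T → W ← F ← A → Q is active, T and Q are not d-separated given {D, H, L, W}.

No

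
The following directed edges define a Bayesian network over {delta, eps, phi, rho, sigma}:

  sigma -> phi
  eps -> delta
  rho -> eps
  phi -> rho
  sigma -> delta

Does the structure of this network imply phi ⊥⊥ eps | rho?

Yes — phi and eps are d-separated given {rho}.

There are 2 undirected paths between phi and eps; checking each against the conditioning set {rho}:
Path 1: phi ← sigma → delta ← eps
  delta is a collider here and neither delta nor any of its descendants is conditioned on, so the collider stays closed — the path is blocked at delta.
Path 2: phi → rho → eps
  rho is a chain here and rho is conditioned on, so the path is blocked at rho.
All paths are blocked; phi ⊥ eps | {rho} holds.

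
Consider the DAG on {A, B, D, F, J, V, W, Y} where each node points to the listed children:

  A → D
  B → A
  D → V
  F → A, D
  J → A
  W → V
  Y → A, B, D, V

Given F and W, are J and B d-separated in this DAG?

6 paths connect J and B; each must be blocked for d-separation to hold:
Path 1: J → A ← Y → B
  A is a collider here and neither A nor any of its descendants is conditioned on, so the collider stays closed — the path is blocked at A.
Path 2: J → A → D ← Y → B
  D is a collider here and neither D nor any of its descendants is conditioned on, so the collider stays closed — the path is blocked at D.
Path 3: J → A → D → V ← Y → B
  V is a collider here and neither V nor any of its descendants is conditioned on, so the collider stays closed — the path is blocked at V.
Path 4: J → A ← B
  A is a collider here and neither A nor any of its descendants is conditioned on, so the collider stays closed — the path is blocked at A.
Path 5: J → A ← F → D ← Y → B
  A is a collider here and neither A nor any of its descendants is conditioned on, so the collider stays closed — the path is blocked at A.
Path 6: J → A ← F → D → V ← Y → B
  A is a collider here and neither A nor any of its descendants is conditioned on, so the collider stays closed — the path is blocked at A.
Every path is blocked, so J and B are d-separated given {F, W}.

Yes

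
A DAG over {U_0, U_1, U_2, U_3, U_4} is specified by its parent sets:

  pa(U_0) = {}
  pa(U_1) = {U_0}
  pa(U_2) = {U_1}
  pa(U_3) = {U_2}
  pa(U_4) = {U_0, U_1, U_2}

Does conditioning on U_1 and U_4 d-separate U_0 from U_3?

No

Enumerating the 4 paths from U_0 to U_3 and testing each for blocking by {U_1, U_4}:
Path 1: U_0 → U_4 ← U_2 → U_3
  U_4 is a collider and U_4 is conditioned on, which opens it; U_2 is a fork and U_2 is not conditioned on — no node blocks this path, so it is active.
Path 2: U_0 → U_4 ← U_1 → U_2 → U_3
  U_1 is a fork here and U_1 is conditioned on, so the path is blocked at U_1.
Path 3: U_0 → U_1 → U_2 → U_3
  U_1 is a chain here and U_1 is conditioned on, so the path is blocked at U_1.
Path 4: U_0 → U_1 → U_4 ← U_2 → U_3
  U_1 is a chain here and U_1 is conditioned on, so the path is blocked at U_1.
At least one path is unblocked, so d-separation fails.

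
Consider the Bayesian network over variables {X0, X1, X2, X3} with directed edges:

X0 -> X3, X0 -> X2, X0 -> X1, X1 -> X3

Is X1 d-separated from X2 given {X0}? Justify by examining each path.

Yes

We examine all 2 paths between X1 and X2:
Path 1: X1 ← X0 → X2
  X0 is a fork here and X0 is conditioned on, so the path is blocked at X0.
Path 2: X1 → X3 ← X0 → X2
  X3 is a collider here and neither X3 nor any of its descendants is conditioned on, so the collider stays closed — the path is blocked at X3.
All paths are blocked; X1 ⊥ X2 | {X0} holds.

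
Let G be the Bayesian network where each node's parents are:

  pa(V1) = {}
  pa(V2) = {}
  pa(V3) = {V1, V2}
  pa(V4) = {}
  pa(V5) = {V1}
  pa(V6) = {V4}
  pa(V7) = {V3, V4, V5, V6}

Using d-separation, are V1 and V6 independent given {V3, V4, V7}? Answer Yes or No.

No

4 paths connect V1 and V6; each must be blocked for d-separation to hold:
  1. V1 → V5 → V7 ← V6 — V5:chain[open]; V7:collider[open] ⇒ active
  2. V1 → V5 → V7 ← V4 → V6 — V5:chain[open]; V7:collider[open]; V4:fork[blocks] ⇒ blocked
  3. V1 → V3 → V7 ← V6 — V3:chain[blocks]; V7:collider[open] ⇒ blocked
  4. V1 → V3 → V7 ← V4 → V6 — V3:chain[blocks]; V7:collider[open]; V4:fork[blocks] ⇒ blocked
Because an active path exists, V1 and V6 are not d-separated.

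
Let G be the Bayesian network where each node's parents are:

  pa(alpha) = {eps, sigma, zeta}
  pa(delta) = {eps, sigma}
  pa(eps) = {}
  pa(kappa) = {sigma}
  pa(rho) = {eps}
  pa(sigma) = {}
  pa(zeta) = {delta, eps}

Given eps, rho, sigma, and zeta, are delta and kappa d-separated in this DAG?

Enumerating the 5 paths from delta to kappa and testing each for blocking by {eps, rho, sigma, zeta}:
  1. delta ← eps → alpha ← sigma → kappa — eps:fork[blocks]; alpha:collider[blocks]; sigma:fork[blocks] ⇒ blocked
  2. delta ← eps → zeta → alpha ← sigma → kappa — eps:fork[blocks]; zeta:chain[blocks]; alpha:collider[blocks]; sigma:fork[blocks] ⇒ blocked
  3. delta ← sigma → kappa — sigma:fork[blocks] ⇒ blocked
  4. delta → zeta ← eps → alpha ← sigma → kappa — zeta:collider[open]; eps:fork[blocks]; alpha:collider[blocks]; sigma:fork[blocks] ⇒ blocked
  5. delta → zeta → alpha ← sigma → kappa — zeta:chain[blocks]; alpha:collider[blocks]; sigma:fork[blocks] ⇒ blocked
All paths are blocked; delta ⊥ kappa | {eps, rho, sigma, zeta} holds.

Yes — delta and kappa are d-separated given {eps, rho, sigma, zeta}.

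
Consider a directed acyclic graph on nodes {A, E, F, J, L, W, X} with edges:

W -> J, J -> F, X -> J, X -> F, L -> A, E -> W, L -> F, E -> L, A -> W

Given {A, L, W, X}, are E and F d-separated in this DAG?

We examine all 6 paths between E and F:
Path 1: E → L → F
  L is a chain here and L is conditioned on, so the path is blocked at L.
Path 2: E → L → A → W → J ← X → F
  L is a chain here and L is conditioned on, so the path is blocked at L.
Path 3: E → L → A → W → J → F
  L is a chain here and L is conditioned on, so the path is blocked at L.
Path 4: E → W ← A ← L → F
  A is a chain here and A is conditioned on, so the path is blocked at A.
Path 5: E → W → J ← X → F
  W is a chain here and W is conditioned on, so the path is blocked at W.
Path 6: E → W → J → F
  W is a chain here and W is conditioned on, so the path is blocked at W.
All paths are blocked; E ⊥ F | {A, L, W, X} holds.

Yes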